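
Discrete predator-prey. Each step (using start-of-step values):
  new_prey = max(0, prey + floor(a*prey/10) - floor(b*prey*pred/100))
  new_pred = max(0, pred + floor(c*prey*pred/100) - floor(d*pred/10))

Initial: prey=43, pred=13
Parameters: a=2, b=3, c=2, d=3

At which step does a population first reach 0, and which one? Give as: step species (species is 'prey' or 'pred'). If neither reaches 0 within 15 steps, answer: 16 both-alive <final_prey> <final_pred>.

Step 1: prey: 43+8-16=35; pred: 13+11-3=21
Step 2: prey: 35+7-22=20; pred: 21+14-6=29
Step 3: prey: 20+4-17=7; pred: 29+11-8=32
Step 4: prey: 7+1-6=2; pred: 32+4-9=27
Step 5: prey: 2+0-1=1; pred: 27+1-8=20
Step 6: prey: 1+0-0=1; pred: 20+0-6=14
Step 7: prey: 1+0-0=1; pred: 14+0-4=10
Step 8: prey: 1+0-0=1; pred: 10+0-3=7
Step 9: prey: 1+0-0=1; pred: 7+0-2=5
Step 10: prey: 1+0-0=1; pred: 5+0-1=4
Step 11: prey: 1+0-0=1; pred: 4+0-1=3
Step 12: prey: 1+0-0=1; pred: 3+0-0=3
Steps 13-15: state stable at prey=1, pred=3 (no change)
No extinction within 15 steps

Answer: 16 both-alive 1 3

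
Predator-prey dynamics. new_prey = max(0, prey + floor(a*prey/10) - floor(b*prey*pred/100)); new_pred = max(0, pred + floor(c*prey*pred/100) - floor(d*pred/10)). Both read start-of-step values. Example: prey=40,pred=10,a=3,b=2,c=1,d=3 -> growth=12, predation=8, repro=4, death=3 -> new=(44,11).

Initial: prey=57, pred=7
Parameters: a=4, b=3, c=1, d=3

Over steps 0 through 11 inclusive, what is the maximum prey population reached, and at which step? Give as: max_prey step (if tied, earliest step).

Answer: 84 3

Derivation:
Step 1: prey: 57+22-11=68; pred: 7+3-2=8
Step 2: prey: 68+27-16=79; pred: 8+5-2=11
Step 3: prey: 79+31-26=84; pred: 11+8-3=16
Step 4: prey: 84+33-40=77; pred: 16+13-4=25
Step 5: prey: 77+30-57=50; pred: 25+19-7=37
Step 6: prey: 50+20-55=15; pred: 37+18-11=44
Step 7: prey: 15+6-19=2; pred: 44+6-13=37
Step 8: prey: 2+0-2=0; pred: 37+0-11=26
Step 9: prey: 0+0-0=0; pred: 26+0-7=19
Step 10: prey: 0+0-0=0; pred: 19+0-5=14
Step 11: prey: 0+0-0=0; pred: 14+0-4=10
Max prey = 84 at step 3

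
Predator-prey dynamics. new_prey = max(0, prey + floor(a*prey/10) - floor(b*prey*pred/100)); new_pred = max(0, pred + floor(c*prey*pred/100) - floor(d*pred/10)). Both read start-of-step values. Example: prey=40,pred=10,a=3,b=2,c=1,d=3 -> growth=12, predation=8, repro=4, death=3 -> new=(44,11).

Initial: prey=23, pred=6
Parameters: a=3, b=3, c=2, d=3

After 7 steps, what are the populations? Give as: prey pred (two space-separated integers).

Answer: 16 22

Derivation:
Step 1: prey: 23+6-4=25; pred: 6+2-1=7
Step 2: prey: 25+7-5=27; pred: 7+3-2=8
Step 3: prey: 27+8-6=29; pred: 8+4-2=10
Step 4: prey: 29+8-8=29; pred: 10+5-3=12
Step 5: prey: 29+8-10=27; pred: 12+6-3=15
Step 6: prey: 27+8-12=23; pred: 15+8-4=19
Step 7: prey: 23+6-13=16; pred: 19+8-5=22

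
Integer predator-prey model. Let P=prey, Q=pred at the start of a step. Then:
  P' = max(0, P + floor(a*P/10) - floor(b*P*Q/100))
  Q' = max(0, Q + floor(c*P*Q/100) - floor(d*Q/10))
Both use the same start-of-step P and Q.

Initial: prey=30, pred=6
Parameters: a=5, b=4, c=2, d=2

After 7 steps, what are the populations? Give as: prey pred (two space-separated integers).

Answer: 0 33

Derivation:
Step 1: prey: 30+15-7=38; pred: 6+3-1=8
Step 2: prey: 38+19-12=45; pred: 8+6-1=13
Step 3: prey: 45+22-23=44; pred: 13+11-2=22
Step 4: prey: 44+22-38=28; pred: 22+19-4=37
Step 5: prey: 28+14-41=1; pred: 37+20-7=50
Step 6: prey: 1+0-2=0; pred: 50+1-10=41
Step 7: prey: 0+0-0=0; pred: 41+0-8=33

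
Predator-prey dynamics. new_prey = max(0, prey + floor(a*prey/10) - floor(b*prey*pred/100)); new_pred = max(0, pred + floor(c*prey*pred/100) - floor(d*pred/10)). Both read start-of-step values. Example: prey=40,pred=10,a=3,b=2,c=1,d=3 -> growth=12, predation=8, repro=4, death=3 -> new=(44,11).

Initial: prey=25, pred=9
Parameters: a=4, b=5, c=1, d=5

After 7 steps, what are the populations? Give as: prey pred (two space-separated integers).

Answer: 69 3

Derivation:
Step 1: prey: 25+10-11=24; pred: 9+2-4=7
Step 2: prey: 24+9-8=25; pred: 7+1-3=5
Step 3: prey: 25+10-6=29; pred: 5+1-2=4
Step 4: prey: 29+11-5=35; pred: 4+1-2=3
Step 5: prey: 35+14-5=44; pred: 3+1-1=3
Step 6: prey: 44+17-6=55; pred: 3+1-1=3
Step 7: prey: 55+22-8=69; pred: 3+1-1=3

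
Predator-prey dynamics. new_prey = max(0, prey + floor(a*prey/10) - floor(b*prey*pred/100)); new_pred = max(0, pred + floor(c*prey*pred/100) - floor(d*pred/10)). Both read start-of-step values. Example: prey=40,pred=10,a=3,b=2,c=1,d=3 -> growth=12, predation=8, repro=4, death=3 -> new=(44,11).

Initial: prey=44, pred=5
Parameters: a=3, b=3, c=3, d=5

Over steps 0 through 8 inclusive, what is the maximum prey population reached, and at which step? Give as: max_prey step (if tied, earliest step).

Step 1: prey: 44+13-6=51; pred: 5+6-2=9
Step 2: prey: 51+15-13=53; pred: 9+13-4=18
Step 3: prey: 53+15-28=40; pred: 18+28-9=37
Step 4: prey: 40+12-44=8; pred: 37+44-18=63
Step 5: prey: 8+2-15=0; pred: 63+15-31=47
Step 6: prey: 0+0-0=0; pred: 47+0-23=24
Step 7: prey: 0+0-0=0; pred: 24+0-12=12
Step 8: prey: 0+0-0=0; pred: 12+0-6=6
Max prey = 53 at step 2

Answer: 53 2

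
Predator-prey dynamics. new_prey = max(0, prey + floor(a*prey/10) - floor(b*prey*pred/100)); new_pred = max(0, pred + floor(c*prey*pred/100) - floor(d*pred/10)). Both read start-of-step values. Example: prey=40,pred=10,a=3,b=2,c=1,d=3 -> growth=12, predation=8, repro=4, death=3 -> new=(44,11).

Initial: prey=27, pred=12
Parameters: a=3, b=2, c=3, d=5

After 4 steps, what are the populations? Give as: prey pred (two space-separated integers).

Step 1: prey: 27+8-6=29; pred: 12+9-6=15
Step 2: prey: 29+8-8=29; pred: 15+13-7=21
Step 3: prey: 29+8-12=25; pred: 21+18-10=29
Step 4: prey: 25+7-14=18; pred: 29+21-14=36

Answer: 18 36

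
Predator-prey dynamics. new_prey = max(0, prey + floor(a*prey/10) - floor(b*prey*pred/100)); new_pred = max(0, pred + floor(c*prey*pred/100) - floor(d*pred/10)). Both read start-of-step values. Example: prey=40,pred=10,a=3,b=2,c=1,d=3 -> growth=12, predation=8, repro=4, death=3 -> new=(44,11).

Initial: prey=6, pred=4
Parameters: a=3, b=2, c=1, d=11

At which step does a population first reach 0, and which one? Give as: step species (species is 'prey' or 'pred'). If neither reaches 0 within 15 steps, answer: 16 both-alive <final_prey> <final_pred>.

Step 1: prey: 6+1-0=7; pred: 4+0-4=0
First extinction: pred at step 1

Answer: 1 pred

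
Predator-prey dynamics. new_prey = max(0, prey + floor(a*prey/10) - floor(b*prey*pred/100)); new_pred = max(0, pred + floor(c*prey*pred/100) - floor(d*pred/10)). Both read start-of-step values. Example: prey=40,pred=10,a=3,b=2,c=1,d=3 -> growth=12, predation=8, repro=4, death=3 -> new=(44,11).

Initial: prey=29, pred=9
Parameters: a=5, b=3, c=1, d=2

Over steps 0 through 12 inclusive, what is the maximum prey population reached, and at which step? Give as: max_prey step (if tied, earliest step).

Answer: 58 4

Derivation:
Step 1: prey: 29+14-7=36; pred: 9+2-1=10
Step 2: prey: 36+18-10=44; pred: 10+3-2=11
Step 3: prey: 44+22-14=52; pred: 11+4-2=13
Step 4: prey: 52+26-20=58; pred: 13+6-2=17
Step 5: prey: 58+29-29=58; pred: 17+9-3=23
Step 6: prey: 58+29-40=47; pred: 23+13-4=32
Step 7: prey: 47+23-45=25; pred: 32+15-6=41
Step 8: prey: 25+12-30=7; pred: 41+10-8=43
Step 9: prey: 7+3-9=1; pred: 43+3-8=38
Step 10: prey: 1+0-1=0; pred: 38+0-7=31
Step 11: prey: 0+0-0=0; pred: 31+0-6=25
Step 12: prey: 0+0-0=0; pred: 25+0-5=20
Max prey = 58 at step 4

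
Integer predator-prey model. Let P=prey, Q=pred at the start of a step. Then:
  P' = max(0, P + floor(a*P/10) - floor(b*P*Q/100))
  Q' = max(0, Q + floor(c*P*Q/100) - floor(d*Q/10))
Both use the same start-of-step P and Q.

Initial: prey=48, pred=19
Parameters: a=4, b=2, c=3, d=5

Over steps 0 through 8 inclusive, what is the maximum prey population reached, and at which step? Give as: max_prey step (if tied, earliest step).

Step 1: prey: 48+19-18=49; pred: 19+27-9=37
Step 2: prey: 49+19-36=32; pred: 37+54-18=73
Step 3: prey: 32+12-46=0; pred: 73+70-36=107
Step 4: prey: 0+0-0=0; pred: 107+0-53=54
Step 5: prey: 0+0-0=0; pred: 54+0-27=27
Step 6: prey: 0+0-0=0; pred: 27+0-13=14
Step 7: prey: 0+0-0=0; pred: 14+0-7=7
Step 8: prey: 0+0-0=0; pred: 7+0-3=4
Max prey = 49 at step 1

Answer: 49 1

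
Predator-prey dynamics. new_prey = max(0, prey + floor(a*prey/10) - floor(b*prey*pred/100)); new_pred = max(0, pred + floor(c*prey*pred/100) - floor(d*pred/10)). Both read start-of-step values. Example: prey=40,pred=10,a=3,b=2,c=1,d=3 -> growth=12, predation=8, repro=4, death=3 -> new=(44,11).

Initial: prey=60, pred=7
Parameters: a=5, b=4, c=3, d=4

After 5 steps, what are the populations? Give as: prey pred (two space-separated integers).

Step 1: prey: 60+30-16=74; pred: 7+12-2=17
Step 2: prey: 74+37-50=61; pred: 17+37-6=48
Step 3: prey: 61+30-117=0; pred: 48+87-19=116
Step 4: prey: 0+0-0=0; pred: 116+0-46=70
Step 5: prey: 0+0-0=0; pred: 70+0-28=42

Answer: 0 42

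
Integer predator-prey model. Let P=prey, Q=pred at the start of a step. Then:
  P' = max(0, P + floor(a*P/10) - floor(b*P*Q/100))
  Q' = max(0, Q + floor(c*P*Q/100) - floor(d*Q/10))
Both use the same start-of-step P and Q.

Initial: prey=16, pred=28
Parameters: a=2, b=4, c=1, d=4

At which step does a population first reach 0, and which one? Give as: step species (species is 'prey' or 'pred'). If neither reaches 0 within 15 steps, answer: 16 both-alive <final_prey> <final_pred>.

Answer: 16 both-alive 1 2

Derivation:
Step 1: prey: 16+3-17=2; pred: 28+4-11=21
Step 2: prey: 2+0-1=1; pred: 21+0-8=13
Step 3: prey: 1+0-0=1; pred: 13+0-5=8
Step 4: prey: 1+0-0=1; pred: 8+0-3=5
Step 5: prey: 1+0-0=1; pred: 5+0-2=3
Step 6: prey: 1+0-0=1; pred: 3+0-1=2
Step 7: prey: 1+0-0=1; pred: 2+0-0=2
Steps 8-15: state stable at prey=1, pred=2 (no change)
No extinction within 15 steps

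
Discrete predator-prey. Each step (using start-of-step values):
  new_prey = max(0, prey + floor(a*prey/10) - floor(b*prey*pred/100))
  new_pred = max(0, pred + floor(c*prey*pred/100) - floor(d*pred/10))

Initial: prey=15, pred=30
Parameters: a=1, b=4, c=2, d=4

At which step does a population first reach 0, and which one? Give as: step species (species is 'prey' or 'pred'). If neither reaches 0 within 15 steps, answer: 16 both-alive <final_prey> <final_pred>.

Step 1: prey: 15+1-18=0; pred: 30+9-12=27
First extinction: prey at step 1

Answer: 1 prey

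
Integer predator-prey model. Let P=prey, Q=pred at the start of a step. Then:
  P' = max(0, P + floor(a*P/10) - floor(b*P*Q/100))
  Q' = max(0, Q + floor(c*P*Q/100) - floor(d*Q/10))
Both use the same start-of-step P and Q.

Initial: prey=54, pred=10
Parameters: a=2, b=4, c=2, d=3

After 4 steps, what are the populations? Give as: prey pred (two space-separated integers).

Step 1: prey: 54+10-21=43; pred: 10+10-3=17
Step 2: prey: 43+8-29=22; pred: 17+14-5=26
Step 3: prey: 22+4-22=4; pred: 26+11-7=30
Step 4: prey: 4+0-4=0; pred: 30+2-9=23

Answer: 0 23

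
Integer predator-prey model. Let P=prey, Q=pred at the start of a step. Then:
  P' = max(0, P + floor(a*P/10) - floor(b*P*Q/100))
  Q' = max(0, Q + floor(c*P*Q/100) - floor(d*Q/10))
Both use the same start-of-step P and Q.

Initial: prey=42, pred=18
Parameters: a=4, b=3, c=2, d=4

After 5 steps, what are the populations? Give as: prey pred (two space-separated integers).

Step 1: prey: 42+16-22=36; pred: 18+15-7=26
Step 2: prey: 36+14-28=22; pred: 26+18-10=34
Step 3: prey: 22+8-22=8; pred: 34+14-13=35
Step 4: prey: 8+3-8=3; pred: 35+5-14=26
Step 5: prey: 3+1-2=2; pred: 26+1-10=17

Answer: 2 17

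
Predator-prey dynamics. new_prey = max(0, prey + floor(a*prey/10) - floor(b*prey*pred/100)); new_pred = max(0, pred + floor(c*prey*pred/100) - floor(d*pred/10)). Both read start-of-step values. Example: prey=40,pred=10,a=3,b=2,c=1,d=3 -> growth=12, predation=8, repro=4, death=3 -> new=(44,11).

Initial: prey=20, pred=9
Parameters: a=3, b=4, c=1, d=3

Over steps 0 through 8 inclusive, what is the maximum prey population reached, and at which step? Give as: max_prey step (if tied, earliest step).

Step 1: prey: 20+6-7=19; pred: 9+1-2=8
Step 2: prey: 19+5-6=18; pred: 8+1-2=7
Step 3: prey: 18+5-5=18; pred: 7+1-2=6
Step 4: prey: 18+5-4=19; pred: 6+1-1=6
Step 5: prey: 19+5-4=20; pred: 6+1-1=6
Step 6: prey: 20+6-4=22; pred: 6+1-1=6
Step 7: prey: 22+6-5=23; pred: 6+1-1=6
Step 8: prey: 23+6-5=24; pred: 6+1-1=6
Max prey = 24 at step 8

Answer: 24 8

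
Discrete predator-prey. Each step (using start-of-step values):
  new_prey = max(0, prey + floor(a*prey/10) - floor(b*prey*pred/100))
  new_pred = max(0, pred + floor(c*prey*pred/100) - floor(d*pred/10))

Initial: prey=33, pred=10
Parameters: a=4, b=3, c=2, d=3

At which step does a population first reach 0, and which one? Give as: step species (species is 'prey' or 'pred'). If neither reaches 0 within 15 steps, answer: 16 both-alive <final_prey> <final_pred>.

Step 1: prey: 33+13-9=37; pred: 10+6-3=13
Step 2: prey: 37+14-14=37; pred: 13+9-3=19
Step 3: prey: 37+14-21=30; pred: 19+14-5=28
Step 4: prey: 30+12-25=17; pred: 28+16-8=36
Step 5: prey: 17+6-18=5; pred: 36+12-10=38
Step 6: prey: 5+2-5=2; pred: 38+3-11=30
Step 7: prey: 2+0-1=1; pred: 30+1-9=22
Step 8: prey: 1+0-0=1; pred: 22+0-6=16
Step 9: prey: 1+0-0=1; pred: 16+0-4=12
Step 10: prey: 1+0-0=1; pred: 12+0-3=9
Step 11: prey: 1+0-0=1; pred: 9+0-2=7
Step 12: prey: 1+0-0=1; pred: 7+0-2=5
Step 13: prey: 1+0-0=1; pred: 5+0-1=4
Step 14: prey: 1+0-0=1; pred: 4+0-1=3
Step 15: prey: 1+0-0=1; pred: 3+0-0=3
No extinction within 15 steps

Answer: 16 both-alive 1 3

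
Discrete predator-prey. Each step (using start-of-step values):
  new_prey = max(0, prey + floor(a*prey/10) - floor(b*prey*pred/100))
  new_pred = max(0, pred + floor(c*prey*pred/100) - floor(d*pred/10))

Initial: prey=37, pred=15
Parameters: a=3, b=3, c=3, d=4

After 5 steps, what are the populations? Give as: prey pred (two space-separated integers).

Answer: 0 18

Derivation:
Step 1: prey: 37+11-16=32; pred: 15+16-6=25
Step 2: prey: 32+9-24=17; pred: 25+24-10=39
Step 3: prey: 17+5-19=3; pred: 39+19-15=43
Step 4: prey: 3+0-3=0; pred: 43+3-17=29
Step 5: prey: 0+0-0=0; pred: 29+0-11=18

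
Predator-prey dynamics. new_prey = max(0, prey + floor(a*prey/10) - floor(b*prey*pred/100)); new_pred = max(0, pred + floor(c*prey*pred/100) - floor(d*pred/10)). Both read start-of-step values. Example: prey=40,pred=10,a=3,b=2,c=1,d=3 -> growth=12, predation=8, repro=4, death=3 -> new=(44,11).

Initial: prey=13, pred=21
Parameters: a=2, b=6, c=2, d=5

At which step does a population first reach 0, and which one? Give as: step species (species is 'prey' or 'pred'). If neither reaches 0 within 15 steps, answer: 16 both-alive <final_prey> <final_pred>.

Answer: 1 prey

Derivation:
Step 1: prey: 13+2-16=0; pred: 21+5-10=16
First extinction: prey at step 1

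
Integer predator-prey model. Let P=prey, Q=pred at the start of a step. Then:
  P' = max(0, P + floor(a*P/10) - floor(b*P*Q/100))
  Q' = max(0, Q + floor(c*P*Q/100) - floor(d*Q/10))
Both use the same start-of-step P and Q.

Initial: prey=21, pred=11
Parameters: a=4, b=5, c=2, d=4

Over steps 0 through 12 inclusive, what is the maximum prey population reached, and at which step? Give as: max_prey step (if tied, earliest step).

Step 1: prey: 21+8-11=18; pred: 11+4-4=11
Step 2: prey: 18+7-9=16; pred: 11+3-4=10
Step 3: prey: 16+6-8=14; pred: 10+3-4=9
Step 4: prey: 14+5-6=13; pred: 9+2-3=8
Step 5: prey: 13+5-5=13; pred: 8+2-3=7
Step 6: prey: 13+5-4=14; pred: 7+1-2=6
Step 7: prey: 14+5-4=15; pred: 6+1-2=5
Step 8: prey: 15+6-3=18; pred: 5+1-2=4
Step 9: prey: 18+7-3=22; pred: 4+1-1=4
Step 10: prey: 22+8-4=26; pred: 4+1-1=4
Step 11: prey: 26+10-5=31; pred: 4+2-1=5
Step 12: prey: 31+12-7=36; pred: 5+3-2=6
Max prey = 36 at step 12

Answer: 36 12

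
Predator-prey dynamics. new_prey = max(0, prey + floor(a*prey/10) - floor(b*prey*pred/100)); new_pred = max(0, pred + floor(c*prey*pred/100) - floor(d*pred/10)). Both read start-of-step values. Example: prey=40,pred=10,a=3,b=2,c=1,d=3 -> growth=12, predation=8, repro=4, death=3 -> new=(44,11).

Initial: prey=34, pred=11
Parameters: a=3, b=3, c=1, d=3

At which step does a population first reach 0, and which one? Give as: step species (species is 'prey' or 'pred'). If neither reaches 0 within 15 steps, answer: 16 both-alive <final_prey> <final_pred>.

Answer: 16 both-alive 30 11

Derivation:
Step 1: prey: 34+10-11=33; pred: 11+3-3=11
Step 2: prey: 33+9-10=32; pred: 11+3-3=11
Step 3: prey: 32+9-10=31; pred: 11+3-3=11
Step 4: prey: 31+9-10=30; pred: 11+3-3=11
Step 5: prey: 30+9-9=30; pred: 11+3-3=11
Steps 6-15: state stable at prey=30, pred=11 (no change)
No extinction within 15 steps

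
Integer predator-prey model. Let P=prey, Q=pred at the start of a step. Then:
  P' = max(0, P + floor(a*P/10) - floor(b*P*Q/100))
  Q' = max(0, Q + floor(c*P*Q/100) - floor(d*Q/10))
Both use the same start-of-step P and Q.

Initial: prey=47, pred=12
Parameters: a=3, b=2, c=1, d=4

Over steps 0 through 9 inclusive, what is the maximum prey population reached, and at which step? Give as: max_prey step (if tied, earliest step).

Step 1: prey: 47+14-11=50; pred: 12+5-4=13
Step 2: prey: 50+15-13=52; pred: 13+6-5=14
Step 3: prey: 52+15-14=53; pred: 14+7-5=16
Step 4: prey: 53+15-16=52; pred: 16+8-6=18
Step 5: prey: 52+15-18=49; pred: 18+9-7=20
Step 6: prey: 49+14-19=44; pred: 20+9-8=21
Step 7: prey: 44+13-18=39; pred: 21+9-8=22
Step 8: prey: 39+11-17=33; pred: 22+8-8=22
Step 9: prey: 33+9-14=28; pred: 22+7-8=21
Max prey = 53 at step 3

Answer: 53 3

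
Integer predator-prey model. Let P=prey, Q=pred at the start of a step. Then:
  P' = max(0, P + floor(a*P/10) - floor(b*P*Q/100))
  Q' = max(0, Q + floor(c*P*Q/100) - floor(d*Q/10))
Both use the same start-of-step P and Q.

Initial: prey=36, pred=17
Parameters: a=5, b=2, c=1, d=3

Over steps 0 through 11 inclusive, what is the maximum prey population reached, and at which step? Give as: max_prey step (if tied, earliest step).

Step 1: prey: 36+18-12=42; pred: 17+6-5=18
Step 2: prey: 42+21-15=48; pred: 18+7-5=20
Step 3: prey: 48+24-19=53; pred: 20+9-6=23
Step 4: prey: 53+26-24=55; pred: 23+12-6=29
Step 5: prey: 55+27-31=51; pred: 29+15-8=36
Step 6: prey: 51+25-36=40; pred: 36+18-10=44
Step 7: prey: 40+20-35=25; pred: 44+17-13=48
Step 8: prey: 25+12-24=13; pred: 48+12-14=46
Step 9: prey: 13+6-11=8; pred: 46+5-13=38
Step 10: prey: 8+4-6=6; pred: 38+3-11=30
Step 11: prey: 6+3-3=6; pred: 30+1-9=22
Max prey = 55 at step 4

Answer: 55 4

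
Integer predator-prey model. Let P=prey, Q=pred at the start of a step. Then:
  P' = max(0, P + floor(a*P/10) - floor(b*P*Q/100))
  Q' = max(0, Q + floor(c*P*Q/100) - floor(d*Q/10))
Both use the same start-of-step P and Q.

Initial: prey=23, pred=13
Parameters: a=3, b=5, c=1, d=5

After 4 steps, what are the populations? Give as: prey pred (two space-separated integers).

Answer: 15 2

Derivation:
Step 1: prey: 23+6-14=15; pred: 13+2-6=9
Step 2: prey: 15+4-6=13; pred: 9+1-4=6
Step 3: prey: 13+3-3=13; pred: 6+0-3=3
Step 4: prey: 13+3-1=15; pred: 3+0-1=2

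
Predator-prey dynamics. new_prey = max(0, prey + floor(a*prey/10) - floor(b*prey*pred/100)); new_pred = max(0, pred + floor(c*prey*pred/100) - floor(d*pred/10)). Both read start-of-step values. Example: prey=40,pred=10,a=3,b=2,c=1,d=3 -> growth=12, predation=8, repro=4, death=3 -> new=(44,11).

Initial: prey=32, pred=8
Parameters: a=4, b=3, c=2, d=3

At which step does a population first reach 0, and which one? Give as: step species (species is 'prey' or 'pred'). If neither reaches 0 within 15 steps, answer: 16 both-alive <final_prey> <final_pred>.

Answer: 7 prey

Derivation:
Step 1: prey: 32+12-7=37; pred: 8+5-2=11
Step 2: prey: 37+14-12=39; pred: 11+8-3=16
Step 3: prey: 39+15-18=36; pred: 16+12-4=24
Step 4: prey: 36+14-25=25; pred: 24+17-7=34
Step 5: prey: 25+10-25=10; pred: 34+17-10=41
Step 6: prey: 10+4-12=2; pred: 41+8-12=37
Step 7: prey: 2+0-2=0; pred: 37+1-11=27
First extinction: prey at step 7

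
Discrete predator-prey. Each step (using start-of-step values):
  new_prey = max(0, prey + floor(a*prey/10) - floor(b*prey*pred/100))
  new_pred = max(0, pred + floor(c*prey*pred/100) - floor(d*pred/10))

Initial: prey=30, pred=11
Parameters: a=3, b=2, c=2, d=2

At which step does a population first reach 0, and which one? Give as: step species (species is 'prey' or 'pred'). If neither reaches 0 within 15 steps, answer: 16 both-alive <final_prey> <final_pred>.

Answer: 16 both-alive 1 9

Derivation:
Step 1: prey: 30+9-6=33; pred: 11+6-2=15
Step 2: prey: 33+9-9=33; pred: 15+9-3=21
Step 3: prey: 33+9-13=29; pred: 21+13-4=30
Step 4: prey: 29+8-17=20; pred: 30+17-6=41
Step 5: prey: 20+6-16=10; pred: 41+16-8=49
Step 6: prey: 10+3-9=4; pred: 49+9-9=49
Step 7: prey: 4+1-3=2; pred: 49+3-9=43
Step 8: prey: 2+0-1=1; pred: 43+1-8=36
Step 9: prey: 1+0-0=1; pred: 36+0-7=29
Step 10: prey: 1+0-0=1; pred: 29+0-5=24
Step 11: prey: 1+0-0=1; pred: 24+0-4=20
Step 12: prey: 1+0-0=1; pred: 20+0-4=16
Step 13: prey: 1+0-0=1; pred: 16+0-3=13
Step 14: prey: 1+0-0=1; pred: 13+0-2=11
Step 15: prey: 1+0-0=1; pred: 11+0-2=9
No extinction within 15 steps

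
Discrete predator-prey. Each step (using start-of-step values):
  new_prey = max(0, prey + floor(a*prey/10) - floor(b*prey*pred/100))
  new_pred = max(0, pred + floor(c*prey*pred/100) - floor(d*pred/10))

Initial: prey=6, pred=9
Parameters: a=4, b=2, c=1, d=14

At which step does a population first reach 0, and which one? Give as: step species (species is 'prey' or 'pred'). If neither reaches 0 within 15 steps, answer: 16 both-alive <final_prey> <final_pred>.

Step 1: prey: 6+2-1=7; pred: 9+0-12=0
First extinction: pred at step 1

Answer: 1 pred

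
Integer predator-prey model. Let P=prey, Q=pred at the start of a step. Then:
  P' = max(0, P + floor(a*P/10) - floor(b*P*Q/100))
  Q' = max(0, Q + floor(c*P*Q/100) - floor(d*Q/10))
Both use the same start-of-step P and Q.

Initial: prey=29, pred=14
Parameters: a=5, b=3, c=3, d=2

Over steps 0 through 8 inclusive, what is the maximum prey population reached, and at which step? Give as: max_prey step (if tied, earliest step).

Step 1: prey: 29+14-12=31; pred: 14+12-2=24
Step 2: prey: 31+15-22=24; pred: 24+22-4=42
Step 3: prey: 24+12-30=6; pred: 42+30-8=64
Step 4: prey: 6+3-11=0; pred: 64+11-12=63
Step 5: prey: 0+0-0=0; pred: 63+0-12=51
Step 6: prey: 0+0-0=0; pred: 51+0-10=41
Step 7: prey: 0+0-0=0; pred: 41+0-8=33
Step 8: prey: 0+0-0=0; pred: 33+0-6=27
Max prey = 31 at step 1

Answer: 31 1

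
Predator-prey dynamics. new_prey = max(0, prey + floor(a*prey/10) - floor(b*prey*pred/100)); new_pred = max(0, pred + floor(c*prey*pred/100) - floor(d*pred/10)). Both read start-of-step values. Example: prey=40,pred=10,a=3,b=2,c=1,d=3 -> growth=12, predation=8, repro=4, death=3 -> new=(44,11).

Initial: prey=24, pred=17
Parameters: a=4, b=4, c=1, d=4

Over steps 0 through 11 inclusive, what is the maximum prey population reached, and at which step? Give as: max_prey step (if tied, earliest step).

Answer: 80 11

Derivation:
Step 1: prey: 24+9-16=17; pred: 17+4-6=15
Step 2: prey: 17+6-10=13; pred: 15+2-6=11
Step 3: prey: 13+5-5=13; pred: 11+1-4=8
Step 4: prey: 13+5-4=14; pred: 8+1-3=6
Step 5: prey: 14+5-3=16; pred: 6+0-2=4
Step 6: prey: 16+6-2=20; pred: 4+0-1=3
Step 7: prey: 20+8-2=26; pred: 3+0-1=2
Step 8: prey: 26+10-2=34; pred: 2+0-0=2
Step 9: prey: 34+13-2=45; pred: 2+0-0=2
Step 10: prey: 45+18-3=60; pred: 2+0-0=2
Step 11: prey: 60+24-4=80; pred: 2+1-0=3
Max prey = 80 at step 11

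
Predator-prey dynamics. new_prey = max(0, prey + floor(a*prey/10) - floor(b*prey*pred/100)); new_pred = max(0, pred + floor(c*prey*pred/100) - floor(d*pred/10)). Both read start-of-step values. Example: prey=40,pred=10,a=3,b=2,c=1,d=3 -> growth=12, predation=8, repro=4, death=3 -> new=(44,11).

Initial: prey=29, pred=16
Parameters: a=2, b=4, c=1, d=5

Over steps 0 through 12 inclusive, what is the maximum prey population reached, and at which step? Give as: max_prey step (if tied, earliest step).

Answer: 41 12

Derivation:
Step 1: prey: 29+5-18=16; pred: 16+4-8=12
Step 2: prey: 16+3-7=12; pred: 12+1-6=7
Step 3: prey: 12+2-3=11; pred: 7+0-3=4
Step 4: prey: 11+2-1=12; pred: 4+0-2=2
Step 5: prey: 12+2-0=14; pred: 2+0-1=1
Step 6: prey: 14+2-0=16; pred: 1+0-0=1
Step 7: prey: 16+3-0=19; pred: 1+0-0=1
Step 8: prey: 19+3-0=22; pred: 1+0-0=1
Step 9: prey: 22+4-0=26; pred: 1+0-0=1
Step 10: prey: 26+5-1=30; pred: 1+0-0=1
Step 11: prey: 30+6-1=35; pred: 1+0-0=1
Step 12: prey: 35+7-1=41; pred: 1+0-0=1
Max prey = 41 at step 12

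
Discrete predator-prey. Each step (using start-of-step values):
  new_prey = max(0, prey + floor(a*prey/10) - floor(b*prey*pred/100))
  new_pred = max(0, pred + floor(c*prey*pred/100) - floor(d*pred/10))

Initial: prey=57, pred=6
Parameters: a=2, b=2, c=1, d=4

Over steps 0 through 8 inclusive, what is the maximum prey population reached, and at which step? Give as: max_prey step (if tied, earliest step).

Answer: 68 3

Derivation:
Step 1: prey: 57+11-6=62; pred: 6+3-2=7
Step 2: prey: 62+12-8=66; pred: 7+4-2=9
Step 3: prey: 66+13-11=68; pred: 9+5-3=11
Step 4: prey: 68+13-14=67; pred: 11+7-4=14
Step 5: prey: 67+13-18=62; pred: 14+9-5=18
Step 6: prey: 62+12-22=52; pred: 18+11-7=22
Step 7: prey: 52+10-22=40; pred: 22+11-8=25
Step 8: prey: 40+8-20=28; pred: 25+10-10=25
Max prey = 68 at step 3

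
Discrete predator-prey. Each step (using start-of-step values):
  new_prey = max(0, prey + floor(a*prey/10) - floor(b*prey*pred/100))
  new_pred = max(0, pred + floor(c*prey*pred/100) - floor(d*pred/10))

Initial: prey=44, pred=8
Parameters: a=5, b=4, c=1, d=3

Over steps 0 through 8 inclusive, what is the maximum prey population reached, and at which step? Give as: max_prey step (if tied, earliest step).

Step 1: prey: 44+22-14=52; pred: 8+3-2=9
Step 2: prey: 52+26-18=60; pred: 9+4-2=11
Step 3: prey: 60+30-26=64; pred: 11+6-3=14
Step 4: prey: 64+32-35=61; pred: 14+8-4=18
Step 5: prey: 61+30-43=48; pred: 18+10-5=23
Step 6: prey: 48+24-44=28; pred: 23+11-6=28
Step 7: prey: 28+14-31=11; pred: 28+7-8=27
Step 8: prey: 11+5-11=5; pred: 27+2-8=21
Max prey = 64 at step 3

Answer: 64 3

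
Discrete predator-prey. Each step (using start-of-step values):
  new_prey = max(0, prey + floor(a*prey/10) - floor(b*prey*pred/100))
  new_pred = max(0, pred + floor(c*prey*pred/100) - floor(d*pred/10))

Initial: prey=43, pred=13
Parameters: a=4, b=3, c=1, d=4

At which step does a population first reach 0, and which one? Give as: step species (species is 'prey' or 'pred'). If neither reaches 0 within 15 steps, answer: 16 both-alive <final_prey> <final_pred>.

Step 1: prey: 43+17-16=44; pred: 13+5-5=13
Step 2: prey: 44+17-17=44; pred: 13+5-5=13
Steps 3-15: state stable at prey=44, pred=13 (no change)
No extinction within 15 steps

Answer: 16 both-alive 44 13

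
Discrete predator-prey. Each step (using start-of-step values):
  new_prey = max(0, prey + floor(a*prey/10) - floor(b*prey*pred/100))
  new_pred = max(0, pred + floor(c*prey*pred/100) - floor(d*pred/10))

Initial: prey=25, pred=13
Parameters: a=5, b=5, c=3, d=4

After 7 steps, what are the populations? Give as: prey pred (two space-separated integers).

Step 1: prey: 25+12-16=21; pred: 13+9-5=17
Step 2: prey: 21+10-17=14; pred: 17+10-6=21
Step 3: prey: 14+7-14=7; pred: 21+8-8=21
Step 4: prey: 7+3-7=3; pred: 21+4-8=17
Step 5: prey: 3+1-2=2; pred: 17+1-6=12
Step 6: prey: 2+1-1=2; pred: 12+0-4=8
Step 7: prey: 2+1-0=3; pred: 8+0-3=5

Answer: 3 5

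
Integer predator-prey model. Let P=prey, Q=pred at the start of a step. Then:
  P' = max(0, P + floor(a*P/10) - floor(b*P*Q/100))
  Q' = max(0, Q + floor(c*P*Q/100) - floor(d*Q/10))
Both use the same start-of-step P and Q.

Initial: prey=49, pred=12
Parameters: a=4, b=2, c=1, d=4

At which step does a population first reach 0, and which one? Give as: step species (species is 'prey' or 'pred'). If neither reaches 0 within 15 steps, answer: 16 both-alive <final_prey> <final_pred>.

Answer: 16 both-alive 12 3

Derivation:
Step 1: prey: 49+19-11=57; pred: 12+5-4=13
Step 2: prey: 57+22-14=65; pred: 13+7-5=15
Step 3: prey: 65+26-19=72; pred: 15+9-6=18
Step 4: prey: 72+28-25=75; pred: 18+12-7=23
Step 5: prey: 75+30-34=71; pred: 23+17-9=31
Step 6: prey: 71+28-44=55; pred: 31+22-12=41
Step 7: prey: 55+22-45=32; pred: 41+22-16=47
Step 8: prey: 32+12-30=14; pred: 47+15-18=44
Step 9: prey: 14+5-12=7; pred: 44+6-17=33
Step 10: prey: 7+2-4=5; pred: 33+2-13=22
Step 11: prey: 5+2-2=5; pred: 22+1-8=15
Step 12: prey: 5+2-1=6; pred: 15+0-6=9
Step 13: prey: 6+2-1=7; pred: 9+0-3=6
Step 14: prey: 7+2-0=9; pred: 6+0-2=4
Step 15: prey: 9+3-0=12; pred: 4+0-1=3
No extinction within 15 steps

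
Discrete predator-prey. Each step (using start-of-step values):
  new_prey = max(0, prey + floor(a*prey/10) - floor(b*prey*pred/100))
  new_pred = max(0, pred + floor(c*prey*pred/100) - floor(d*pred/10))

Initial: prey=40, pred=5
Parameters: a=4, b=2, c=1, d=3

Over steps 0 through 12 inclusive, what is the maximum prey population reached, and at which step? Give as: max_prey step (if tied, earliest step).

Answer: 102 5

Derivation:
Step 1: prey: 40+16-4=52; pred: 5+2-1=6
Step 2: prey: 52+20-6=66; pred: 6+3-1=8
Step 3: prey: 66+26-10=82; pred: 8+5-2=11
Step 4: prey: 82+32-18=96; pred: 11+9-3=17
Step 5: prey: 96+38-32=102; pred: 17+16-5=28
Step 6: prey: 102+40-57=85; pred: 28+28-8=48
Step 7: prey: 85+34-81=38; pred: 48+40-14=74
Step 8: prey: 38+15-56=0; pred: 74+28-22=80
Step 9: prey: 0+0-0=0; pred: 80+0-24=56
Step 10: prey: 0+0-0=0; pred: 56+0-16=40
Step 11: prey: 0+0-0=0; pred: 40+0-12=28
Step 12: prey: 0+0-0=0; pred: 28+0-8=20
Max prey = 102 at step 5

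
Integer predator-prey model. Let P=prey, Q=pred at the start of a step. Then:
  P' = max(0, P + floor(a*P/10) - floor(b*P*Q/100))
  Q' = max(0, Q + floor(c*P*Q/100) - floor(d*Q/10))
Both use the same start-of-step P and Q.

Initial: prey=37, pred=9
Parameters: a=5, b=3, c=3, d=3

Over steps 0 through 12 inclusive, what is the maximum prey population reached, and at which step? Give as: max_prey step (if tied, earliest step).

Answer: 47 2

Derivation:
Step 1: prey: 37+18-9=46; pred: 9+9-2=16
Step 2: prey: 46+23-22=47; pred: 16+22-4=34
Step 3: prey: 47+23-47=23; pred: 34+47-10=71
Step 4: prey: 23+11-48=0; pred: 71+48-21=98
Step 5: prey: 0+0-0=0; pred: 98+0-29=69
Step 6: prey: 0+0-0=0; pred: 69+0-20=49
Step 7: prey: 0+0-0=0; pred: 49+0-14=35
Step 8: prey: 0+0-0=0; pred: 35+0-10=25
Step 9: prey: 0+0-0=0; pred: 25+0-7=18
Step 10: prey: 0+0-0=0; pred: 18+0-5=13
Step 11: prey: 0+0-0=0; pred: 13+0-3=10
Step 12: prey: 0+0-0=0; pred: 10+0-3=7
Max prey = 47 at step 2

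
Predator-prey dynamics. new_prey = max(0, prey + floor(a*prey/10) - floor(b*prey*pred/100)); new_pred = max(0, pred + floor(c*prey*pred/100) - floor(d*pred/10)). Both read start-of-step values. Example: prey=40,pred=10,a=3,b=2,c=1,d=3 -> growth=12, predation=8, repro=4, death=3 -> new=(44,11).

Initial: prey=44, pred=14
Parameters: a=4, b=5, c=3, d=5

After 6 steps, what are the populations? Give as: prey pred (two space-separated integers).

Step 1: prey: 44+17-30=31; pred: 14+18-7=25
Step 2: prey: 31+12-38=5; pred: 25+23-12=36
Step 3: prey: 5+2-9=0; pred: 36+5-18=23
Step 4: prey: 0+0-0=0; pred: 23+0-11=12
Step 5: prey: 0+0-0=0; pred: 12+0-6=6
Step 6: prey: 0+0-0=0; pred: 6+0-3=3

Answer: 0 3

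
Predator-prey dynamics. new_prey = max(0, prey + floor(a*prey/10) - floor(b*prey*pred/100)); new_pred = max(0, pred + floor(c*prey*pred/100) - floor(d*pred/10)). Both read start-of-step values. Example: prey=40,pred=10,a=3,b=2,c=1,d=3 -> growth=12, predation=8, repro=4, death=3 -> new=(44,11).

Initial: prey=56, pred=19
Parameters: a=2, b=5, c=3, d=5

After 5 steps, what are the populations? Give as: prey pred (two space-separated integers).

Step 1: prey: 56+11-53=14; pred: 19+31-9=41
Step 2: prey: 14+2-28=0; pred: 41+17-20=38
Step 3: prey: 0+0-0=0; pred: 38+0-19=19
Step 4: prey: 0+0-0=0; pred: 19+0-9=10
Step 5: prey: 0+0-0=0; pred: 10+0-5=5

Answer: 0 5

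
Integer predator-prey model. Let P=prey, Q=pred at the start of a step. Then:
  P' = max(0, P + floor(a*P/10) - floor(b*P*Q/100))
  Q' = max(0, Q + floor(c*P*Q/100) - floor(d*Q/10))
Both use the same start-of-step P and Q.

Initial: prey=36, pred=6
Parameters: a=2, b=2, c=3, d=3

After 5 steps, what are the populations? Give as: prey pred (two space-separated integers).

Answer: 1 67

Derivation:
Step 1: prey: 36+7-4=39; pred: 6+6-1=11
Step 2: prey: 39+7-8=38; pred: 11+12-3=20
Step 3: prey: 38+7-15=30; pred: 20+22-6=36
Step 4: prey: 30+6-21=15; pred: 36+32-10=58
Step 5: prey: 15+3-17=1; pred: 58+26-17=67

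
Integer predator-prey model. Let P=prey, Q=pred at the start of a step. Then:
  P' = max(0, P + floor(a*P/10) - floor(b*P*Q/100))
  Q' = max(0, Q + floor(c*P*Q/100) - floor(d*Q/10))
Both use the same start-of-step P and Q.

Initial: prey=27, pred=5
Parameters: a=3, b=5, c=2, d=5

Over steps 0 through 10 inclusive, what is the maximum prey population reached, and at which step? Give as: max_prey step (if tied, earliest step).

Answer: 32 3

Derivation:
Step 1: prey: 27+8-6=29; pred: 5+2-2=5
Step 2: prey: 29+8-7=30; pred: 5+2-2=5
Step 3: prey: 30+9-7=32; pred: 5+3-2=6
Step 4: prey: 32+9-9=32; pred: 6+3-3=6
Step 5: prey: 32+9-9=32; pred: 6+3-3=6
Step 6: prey: 32+9-9=32; pred: 6+3-3=6
Step 7: prey: 32+9-9=32; pred: 6+3-3=6
Step 8: prey: 32+9-9=32; pred: 6+3-3=6
Step 9: prey: 32+9-9=32; pred: 6+3-3=6
Step 10: prey: 32+9-9=32; pred: 6+3-3=6
Max prey = 32 at step 3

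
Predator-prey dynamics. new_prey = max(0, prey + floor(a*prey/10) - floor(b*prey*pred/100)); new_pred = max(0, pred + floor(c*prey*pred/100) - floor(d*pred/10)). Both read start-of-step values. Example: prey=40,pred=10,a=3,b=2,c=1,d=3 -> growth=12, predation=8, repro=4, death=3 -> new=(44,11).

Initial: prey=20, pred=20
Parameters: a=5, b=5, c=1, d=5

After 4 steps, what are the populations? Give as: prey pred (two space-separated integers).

Step 1: prey: 20+10-20=10; pred: 20+4-10=14
Step 2: prey: 10+5-7=8; pred: 14+1-7=8
Step 3: prey: 8+4-3=9; pred: 8+0-4=4
Step 4: prey: 9+4-1=12; pred: 4+0-2=2

Answer: 12 2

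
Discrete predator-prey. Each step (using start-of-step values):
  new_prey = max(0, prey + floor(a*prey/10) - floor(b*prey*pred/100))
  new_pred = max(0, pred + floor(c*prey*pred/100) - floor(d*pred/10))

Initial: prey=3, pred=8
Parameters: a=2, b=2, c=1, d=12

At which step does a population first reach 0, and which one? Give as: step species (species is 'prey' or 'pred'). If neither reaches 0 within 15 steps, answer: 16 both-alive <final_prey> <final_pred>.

Answer: 1 pred

Derivation:
Step 1: prey: 3+0-0=3; pred: 8+0-9=0
First extinction: pred at step 1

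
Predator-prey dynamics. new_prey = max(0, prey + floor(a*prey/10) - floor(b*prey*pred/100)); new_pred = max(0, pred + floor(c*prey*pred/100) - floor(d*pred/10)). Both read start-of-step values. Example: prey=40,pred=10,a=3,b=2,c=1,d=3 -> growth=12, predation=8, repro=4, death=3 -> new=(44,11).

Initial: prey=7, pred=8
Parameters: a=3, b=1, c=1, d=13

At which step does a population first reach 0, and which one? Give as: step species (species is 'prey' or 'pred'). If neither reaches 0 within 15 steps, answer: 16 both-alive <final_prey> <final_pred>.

Answer: 1 pred

Derivation:
Step 1: prey: 7+2-0=9; pred: 8+0-10=0
First extinction: pred at step 1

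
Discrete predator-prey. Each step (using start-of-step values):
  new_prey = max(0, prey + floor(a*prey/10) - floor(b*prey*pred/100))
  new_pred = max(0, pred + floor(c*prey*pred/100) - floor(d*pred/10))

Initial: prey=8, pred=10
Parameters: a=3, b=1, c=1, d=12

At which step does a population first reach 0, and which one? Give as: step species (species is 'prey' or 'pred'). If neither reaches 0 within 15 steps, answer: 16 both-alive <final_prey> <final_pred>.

Answer: 1 pred

Derivation:
Step 1: prey: 8+2-0=10; pred: 10+0-12=0
First extinction: pred at step 1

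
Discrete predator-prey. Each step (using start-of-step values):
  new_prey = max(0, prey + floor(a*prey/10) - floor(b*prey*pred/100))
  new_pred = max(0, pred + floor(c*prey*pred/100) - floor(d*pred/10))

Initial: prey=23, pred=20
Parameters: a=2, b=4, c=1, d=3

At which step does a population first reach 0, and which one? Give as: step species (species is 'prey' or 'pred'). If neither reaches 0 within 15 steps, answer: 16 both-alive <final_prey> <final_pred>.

Answer: 16 both-alive 2 3

Derivation:
Step 1: prey: 23+4-18=9; pred: 20+4-6=18
Step 2: prey: 9+1-6=4; pred: 18+1-5=14
Step 3: prey: 4+0-2=2; pred: 14+0-4=10
Step 4: prey: 2+0-0=2; pred: 10+0-3=7
Step 5: prey: 2+0-0=2; pred: 7+0-2=5
Step 6: prey: 2+0-0=2; pred: 5+0-1=4
Step 7: prey: 2+0-0=2; pred: 4+0-1=3
Step 8: prey: 2+0-0=2; pred: 3+0-0=3
Steps 9-15: state stable at prey=2, pred=3 (no change)
No extinction within 15 steps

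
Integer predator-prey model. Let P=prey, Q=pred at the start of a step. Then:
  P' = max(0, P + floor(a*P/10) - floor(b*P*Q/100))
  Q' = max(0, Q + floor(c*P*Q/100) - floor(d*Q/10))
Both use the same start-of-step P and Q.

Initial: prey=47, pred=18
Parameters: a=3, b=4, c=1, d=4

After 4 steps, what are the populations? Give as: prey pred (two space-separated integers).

Step 1: prey: 47+14-33=28; pred: 18+8-7=19
Step 2: prey: 28+8-21=15; pred: 19+5-7=17
Step 3: prey: 15+4-10=9; pred: 17+2-6=13
Step 4: prey: 9+2-4=7; pred: 13+1-5=9

Answer: 7 9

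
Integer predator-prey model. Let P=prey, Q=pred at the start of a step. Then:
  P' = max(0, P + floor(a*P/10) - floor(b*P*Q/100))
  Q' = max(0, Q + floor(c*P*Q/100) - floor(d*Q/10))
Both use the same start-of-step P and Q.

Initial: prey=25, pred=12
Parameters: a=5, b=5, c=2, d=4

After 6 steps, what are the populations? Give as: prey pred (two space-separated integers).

Answer: 11 8

Derivation:
Step 1: prey: 25+12-15=22; pred: 12+6-4=14
Step 2: prey: 22+11-15=18; pred: 14+6-5=15
Step 3: prey: 18+9-13=14; pred: 15+5-6=14
Step 4: prey: 14+7-9=12; pred: 14+3-5=12
Step 5: prey: 12+6-7=11; pred: 12+2-4=10
Step 6: prey: 11+5-5=11; pred: 10+2-4=8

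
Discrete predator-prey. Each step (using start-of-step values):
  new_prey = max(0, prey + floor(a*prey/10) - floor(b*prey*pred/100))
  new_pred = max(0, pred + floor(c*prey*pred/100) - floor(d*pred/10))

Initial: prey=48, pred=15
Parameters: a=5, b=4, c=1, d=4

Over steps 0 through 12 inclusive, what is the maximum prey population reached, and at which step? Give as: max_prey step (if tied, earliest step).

Step 1: prey: 48+24-28=44; pred: 15+7-6=16
Step 2: prey: 44+22-28=38; pred: 16+7-6=17
Step 3: prey: 38+19-25=32; pred: 17+6-6=17
Step 4: prey: 32+16-21=27; pred: 17+5-6=16
Step 5: prey: 27+13-17=23; pred: 16+4-6=14
Step 6: prey: 23+11-12=22; pred: 14+3-5=12
Step 7: prey: 22+11-10=23; pred: 12+2-4=10
Step 8: prey: 23+11-9=25; pred: 10+2-4=8
Step 9: prey: 25+12-8=29; pred: 8+2-3=7
Step 10: prey: 29+14-8=35; pred: 7+2-2=7
Step 11: prey: 35+17-9=43; pred: 7+2-2=7
Step 12: prey: 43+21-12=52; pred: 7+3-2=8
Max prey = 52 at step 12

Answer: 52 12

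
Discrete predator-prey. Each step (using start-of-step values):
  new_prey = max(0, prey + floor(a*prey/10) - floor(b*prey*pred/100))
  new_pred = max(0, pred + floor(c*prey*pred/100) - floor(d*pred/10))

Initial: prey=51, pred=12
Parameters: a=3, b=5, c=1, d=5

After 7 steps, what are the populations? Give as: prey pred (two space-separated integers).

Answer: 27 1

Derivation:
Step 1: prey: 51+15-30=36; pred: 12+6-6=12
Step 2: prey: 36+10-21=25; pred: 12+4-6=10
Step 3: prey: 25+7-12=20; pred: 10+2-5=7
Step 4: prey: 20+6-7=19; pred: 7+1-3=5
Step 5: prey: 19+5-4=20; pred: 5+0-2=3
Step 6: prey: 20+6-3=23; pred: 3+0-1=2
Step 7: prey: 23+6-2=27; pred: 2+0-1=1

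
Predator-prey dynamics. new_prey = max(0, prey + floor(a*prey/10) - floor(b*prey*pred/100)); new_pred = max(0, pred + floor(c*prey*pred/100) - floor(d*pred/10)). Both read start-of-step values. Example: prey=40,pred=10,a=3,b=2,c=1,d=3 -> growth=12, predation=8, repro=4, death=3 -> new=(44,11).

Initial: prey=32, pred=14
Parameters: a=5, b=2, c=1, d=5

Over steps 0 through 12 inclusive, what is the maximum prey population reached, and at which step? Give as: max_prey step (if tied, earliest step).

Step 1: prey: 32+16-8=40; pred: 14+4-7=11
Step 2: prey: 40+20-8=52; pred: 11+4-5=10
Step 3: prey: 52+26-10=68; pred: 10+5-5=10
Step 4: prey: 68+34-13=89; pred: 10+6-5=11
Step 5: prey: 89+44-19=114; pred: 11+9-5=15
Step 6: prey: 114+57-34=137; pred: 15+17-7=25
Step 7: prey: 137+68-68=137; pred: 25+34-12=47
Step 8: prey: 137+68-128=77; pred: 47+64-23=88
Step 9: prey: 77+38-135=0; pred: 88+67-44=111
Step 10: prey: 0+0-0=0; pred: 111+0-55=56
Step 11: prey: 0+0-0=0; pred: 56+0-28=28
Step 12: prey: 0+0-0=0; pred: 28+0-14=14
Max prey = 137 at step 6

Answer: 137 6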